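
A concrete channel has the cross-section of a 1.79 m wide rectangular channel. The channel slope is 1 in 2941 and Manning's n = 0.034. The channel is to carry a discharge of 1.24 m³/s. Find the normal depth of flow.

Manning's equation rearranged: A R^(2/3) = nQ / (1·√S) = 0.034 × 1.24 / (√0.00034) = 2.286.
At y = 1.97 m: A R^(2/3) = 2.551 — high.
At y = 1.34 m: A R^(2/3) = 1.584 — low.
At y = 1.8 m: A R^(2/3) = 2.286 — matches.

y_n = 1.8 m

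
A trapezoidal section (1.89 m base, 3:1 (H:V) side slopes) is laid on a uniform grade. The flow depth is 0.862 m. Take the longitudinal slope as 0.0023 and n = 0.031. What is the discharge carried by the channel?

Q = 3.89 m³/s

With bottom width b = 1.89 m and side slope z = 3: A = (b + zy)y = (1.89 + 3×0.862)×0.862 = 3.858 m²; P = b + 2y√(1+z²) = 1.89 + 2×0.862×3.162 = 7.342 m.
Hydraulic radius R = A/P = 3.858/7.342 = 0.5255 m.
Manning's equation: Q = (1/n) A R^(2/3) S^(1/2) = (1/0.031) × 3.858 × 0.5255^(2/3) × 0.0023^(1/2) = 3.89 m³/s.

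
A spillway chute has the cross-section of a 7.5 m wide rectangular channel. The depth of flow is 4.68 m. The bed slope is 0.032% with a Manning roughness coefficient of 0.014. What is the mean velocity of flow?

V = 2.08 m/s

Flow area A = b·y = 7.5 × 4.68 = 35.1 m². Wetted perimeter P = b + 2y = 7.5 + 2×4.68 = 16.86 m.
Hydraulic radius R = A/P = 35.1/16.86 = 2.082 m.
From Manning's equation, V = (1/n) R^(2/3) S^(1/2) = (1/0.014) × 2.082^(2/3) × 0.00032^(1/2) = 2.08 m/s.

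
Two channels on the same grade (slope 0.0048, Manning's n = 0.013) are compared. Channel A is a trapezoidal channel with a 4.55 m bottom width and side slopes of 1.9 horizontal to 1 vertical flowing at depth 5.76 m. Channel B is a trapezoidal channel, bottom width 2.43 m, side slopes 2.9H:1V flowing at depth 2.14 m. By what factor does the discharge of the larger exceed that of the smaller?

Channel A: With bottom width b = 4.55 m and side slope z = 1.9: A = (b + zy)y = (4.55 + 1.9×5.76)×5.76 = 89.25 m²; P = b + 2y√(1+z²) = 4.55 + 2×5.76×2.147 = 29.28 m. Hydraulic radius R = A/P = 89.25/29.28 = 3.048 m. Q_A = (1/0.013)·89.25·3.048^(2/3)·√0.0048 = 999.8 m³/s.
Channel B: With bottom width b = 2.43 m and side slope z = 2.9: A = (b + zy)y = (2.43 + 2.9×2.14)×2.14 = 18.48 m²; P = b + 2y√(1+z²) = 2.43 + 2×2.14×3.068 = 15.56 m. Hydraulic radius R = A/P = 18.48/15.56 = 1.188 m. Q_B = (1/0.013)·18.48·1.188^(2/3)·√0.0048 = 110.5 m³/s.
The larger discharge is 999.8 m³/s and the smaller is 110.5 m³/s; the ratio is 9.05.

9.05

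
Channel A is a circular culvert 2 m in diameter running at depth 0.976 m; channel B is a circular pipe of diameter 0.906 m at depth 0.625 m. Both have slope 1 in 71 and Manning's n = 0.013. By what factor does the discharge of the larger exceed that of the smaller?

4.83

Channel A: For a circular section of diameter D = 2 m at depth y = 0.976 m, the central angle is θ = 2 arccos(1 − 2y/D) = 3.094 rad. Then A = (D²/8)(θ − sin θ) = 1.523 m² and P = Dθ/2 = 3.094 m. Hydraulic radius R = A/P = 1.523/3.094 = 0.4922 m. Q_A = (1/0.013)·1.523·0.4922^(2/3)·√0.01408 = 8.667 m³/s.
Channel B: For a circular section of diameter D = 0.906 m at depth y = 0.625 m, the central angle is θ = 2 arccos(1 − 2y/D) = 3.921 rad. Then A = (D²/8)(θ − sin θ) = 0.4743 m² and P = Dθ/2 = 1.776 m. Hydraulic radius R = A/P = 0.4743/1.776 = 0.2671 m. Q_B = (1/0.013)·0.4743·0.2671^(2/3)·√0.01408 = 1.796 m³/s.
The larger discharge is 8.667 m³/s and the smaller is 1.796 m³/s; the ratio is 4.83.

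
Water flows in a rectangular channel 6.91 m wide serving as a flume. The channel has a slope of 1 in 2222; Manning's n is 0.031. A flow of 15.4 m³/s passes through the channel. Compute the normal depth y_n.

y_n = 2.53 m

Manning's equation rearranged: A R^(2/3) = nQ / (1·√S) = 0.031 × 15.4 / (√0.00045) = 22.5.
Try y = 2.13 m: A R^(2/3) = 17.69 — too small.
Try y = 2.76 m: A R^(2/3) = 25.37 — too large.
Try y = 2.53 m: A R^(2/3) = 22.5 — matches.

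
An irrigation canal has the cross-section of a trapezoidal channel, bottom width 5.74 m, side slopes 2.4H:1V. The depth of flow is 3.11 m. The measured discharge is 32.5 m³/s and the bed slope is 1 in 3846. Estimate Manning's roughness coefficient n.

With bottom width b = 5.74 m and side slope z = 2.4: A = (b + zy)y = (5.74 + 2.4×3.11)×3.11 = 41.06 m²; P = b + 2y√(1+z²) = 5.74 + 2×3.11×2.6 = 21.91 m.
Hydraulic radius R = A/P = 41.06/21.91 = 1.874 m.
Rearranging Manning's equation: n = (1/Q) A R^(2/3) S^(1/2) = (1/32.5) × 41.06 × 1.874^(2/3) × √0.00026 = 0.031.

n = 0.031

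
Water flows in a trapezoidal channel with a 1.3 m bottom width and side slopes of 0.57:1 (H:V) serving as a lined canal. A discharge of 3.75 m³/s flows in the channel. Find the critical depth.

y_c = 0.832 m

At critical depth, Q² T / (g A³) = 1, i.e. A³/T = Q²/g = 3.75²/9.81 = 1.433.
At y = 0.716 m: A³/T = 0.8644 — short.
At y = 0.978 m: A³/T = 2.482 — over.
At y = 0.832 m: A³/T = 1.431 — close enough.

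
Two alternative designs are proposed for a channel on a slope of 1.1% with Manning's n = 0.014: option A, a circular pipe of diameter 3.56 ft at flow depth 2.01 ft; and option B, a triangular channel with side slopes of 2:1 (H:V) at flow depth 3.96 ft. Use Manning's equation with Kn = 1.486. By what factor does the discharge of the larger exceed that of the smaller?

Channel A: For a circular section of diameter D = 3.56 ft at depth y = 2.01 ft, the central angle is θ = 2 arccos(1 − 2y/D) = 3.401 rad. Then A = (D²/8)(θ − sin θ) = 5.793 ft² and P = Dθ/2 = 6.053 ft. Hydraulic radius R = A/P = 5.793/6.053 = 0.9571 ft. Q_A = (1.486/0.014)·5.793·0.9571^(2/3)·√0.011 = 62.63 ft³/s.
Channel B: For a triangular section with side slope z = 2: A = zy² = 2×3.96² = 31.36 ft²; P = 2y√(1+z²) = 2×3.96×2.236 = 17.71 ft. Hydraulic radius R = A/P = 31.36/17.71 = 1.771 ft. Q_B = (1.486/0.014)·31.36·1.771^(2/3)·√0.011 = 511.1 ft³/s.
The larger discharge is 511.1 ft³/s and the smaller is 62.63 ft³/s; the ratio is 8.16.

8.16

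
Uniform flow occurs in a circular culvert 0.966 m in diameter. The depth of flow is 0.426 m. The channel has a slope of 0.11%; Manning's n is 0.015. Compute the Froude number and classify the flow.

subcritical

For a circular section of diameter D = 0.966 m at depth y = 0.426 m, the central angle is θ = 2 arccos(1 − 2y/D) = 2.905 rad. Then A = (D²/8)(θ − sin θ) = 0.3115 m² and P = Dθ/2 = 1.403 m.
Hydraulic radius R = A/P = 0.3115/1.403 = 0.222 m.
V = (1/n) R^(2/3) √S = (1/0.015) × 0.222^(2/3) × √0.0011 = 0.8107 m/s. Hydraulic depth D_h = A/T = 0.3115/0.9592 = 0.3247 m.
Froude number Fr = V/√(g·D_h) = 0.8107/√(9.81×0.3247) = 0.454, which is less than 1, so the flow is subcritical.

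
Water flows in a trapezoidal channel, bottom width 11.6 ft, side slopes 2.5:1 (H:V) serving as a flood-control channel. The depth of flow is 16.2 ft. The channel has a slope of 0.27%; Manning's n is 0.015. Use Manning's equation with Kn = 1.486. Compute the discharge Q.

With bottom width b = 11.6 ft and side slope z = 2.5: A = (b + zy)y = (11.6 + 2.5×16.2)×16.2 = 844 ft²; P = b + 2y√(1+z²) = 11.6 + 2×16.2×2.693 = 98.84 ft.
Hydraulic radius R = A/P = 844/98.84 = 8.539 ft.
Manning's equation: Q = (1.486/n) A R^(2/3) S^(1/2) = (1.486/0.015) × 844 × 8.539^(2/3) × 0.0027^(1/2) = 18200 ft³/s.

Q = 18200 ft³/s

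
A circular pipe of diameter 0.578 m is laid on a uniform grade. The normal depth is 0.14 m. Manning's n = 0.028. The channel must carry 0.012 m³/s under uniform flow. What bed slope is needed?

S = 0.00131

For a circular section of diameter D = 0.578 m at depth y = 0.14 m, the central angle is θ = 2 arccos(1 − 2y/D) = 2.058 rad. Then A = (D²/8)(θ − sin θ) = 0.04906 m² and P = Dθ/2 = 0.5948 m.
Hydraulic radius R = A/P = 0.04906/0.5948 = 0.08247 m.
From Manning's equation, S = [nQ / (1 A R^(2/3))]² = [0.028 × 0.012 / (1 × 0.04906 × 0.08247^(2/3))]² = 0.00131.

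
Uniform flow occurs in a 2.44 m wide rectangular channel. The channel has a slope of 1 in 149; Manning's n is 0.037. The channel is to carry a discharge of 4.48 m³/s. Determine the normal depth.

y_n = 1.17 m

Manning's equation rearranged: A R^(2/3) = nQ / (1·√S) = 0.037 × 4.48 / (√0.006711) = 2.023.
At y = 1.27 m: A R^(2/3) = 2.259 — high.
At y = 1.17 m: A R^(2/3) = 2.025 — close enough.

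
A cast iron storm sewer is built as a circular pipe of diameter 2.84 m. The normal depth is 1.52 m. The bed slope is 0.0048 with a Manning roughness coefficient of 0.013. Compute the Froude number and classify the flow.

supercritical

For a circular section of diameter D = 2.84 m at depth y = 1.52 m, the central angle is θ = 2 arccos(1 − 2y/D) = 3.283 rad. Then A = (D²/8)(θ − sin θ) = 3.451 m² and P = Dθ/2 = 4.661 m.
Hydraulic radius R = A/P = 3.451/4.661 = 0.7404 m.
V = (1/n) R^(2/3) √S = (1/0.013) × 0.7404^(2/3) × √0.0048 = 4.362 m/s. Hydraulic depth D_h = A/T = 3.451/2.833 = 1.218 m.
Froude number Fr = V/√(g·D_h) = 4.362/√(9.81×1.218) = 1.26, which is greater than 1, so the flow is supercritical.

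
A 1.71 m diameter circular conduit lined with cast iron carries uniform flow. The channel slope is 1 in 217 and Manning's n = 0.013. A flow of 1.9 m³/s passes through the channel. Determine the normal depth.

y_n = 0.618 m

Manning's equation rearranged: A R^(2/3) = nQ / (1·√S) = 0.013 × 1.9 / (√0.004608) = 0.3639.
At y = 0.724 m: A R^(2/3) = 0.4869 — high.
At y = 0.618 m: A R^(2/3) = 0.364 — matches.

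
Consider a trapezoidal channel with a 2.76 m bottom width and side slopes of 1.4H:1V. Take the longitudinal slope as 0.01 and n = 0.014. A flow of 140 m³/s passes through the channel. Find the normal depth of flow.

Manning's equation rearranged: A R^(2/3) = nQ / (1·√S) = 0.014 × 140 / (√0.01) = 19.6.
Trying y = 2.88 m: A R^(2/3) = 26.13 — too large.
Trying y = 2.51 m: A R^(2/3) = 19.54 — matches.

y_n = 2.51 m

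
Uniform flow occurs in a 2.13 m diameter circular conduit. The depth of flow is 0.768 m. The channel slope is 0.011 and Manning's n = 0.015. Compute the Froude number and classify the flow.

For a circular section of diameter D = 2.13 m at depth y = 0.768 m, the central angle is θ = 2 arccos(1 − 2y/D) = 2.576 rad. Then A = (D²/8)(θ − sin θ) = 1.157 m² and P = Dθ/2 = 2.744 m.
Hydraulic radius R = A/P = 1.157/2.744 = 0.4218 m.
V = (1/n) R^(2/3) √S = (1/0.015) × 0.4218^(2/3) × √0.011 = 3.933 m/s. Hydraulic depth D_h = A/T = 1.157/2.045 = 0.5658 m.
Froude number Fr = V/√(g·D_h) = 3.933/√(9.81×0.5658) = 1.67, which is greater than 1, so the flow is supercritical.

supercritical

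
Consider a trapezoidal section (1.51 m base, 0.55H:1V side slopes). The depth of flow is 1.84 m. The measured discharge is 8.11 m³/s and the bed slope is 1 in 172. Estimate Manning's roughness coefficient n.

n = 0.038

With bottom width b = 1.51 m and side slope z = 0.55: A = (b + zy)y = (1.51 + 0.55×1.84)×1.84 = 4.64 m²; P = b + 2y√(1+z²) = 1.51 + 2×1.84×1.141 = 5.71 m.
Hydraulic radius R = A/P = 4.64/5.71 = 0.8127 m.
Rearranging Manning's equation: n = (1/Q) A R^(2/3) S^(1/2) = (1/8.11) × 4.64 × 0.8127^(2/3) × √0.005814 = 0.038.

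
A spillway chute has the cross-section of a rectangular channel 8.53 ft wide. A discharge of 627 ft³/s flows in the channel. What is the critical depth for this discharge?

y_c = 5.52 ft

For a rectangular channel, critical depth y_c = (q²/g)^(1/3) where q = Q/b = 627/8.53 = 73.51 ft²/s.
So y_c = (73.51²/32.2)^(1/3) = 5.52 ft.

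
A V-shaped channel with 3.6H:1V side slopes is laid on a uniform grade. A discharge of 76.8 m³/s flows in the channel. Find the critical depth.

y_c = 2.47 m

At critical depth, Q² T / (g A³) = 1, i.e. A³/T = Q²/g = 76.8²/9.81 = 601.2.
Try y = 2.67 m: A³/T = 879.3 — over.
Try y = 1.79 m: A³/T = 119.1 — short.
Try y = 2.47 m: A³/T = 595.7 — close enough.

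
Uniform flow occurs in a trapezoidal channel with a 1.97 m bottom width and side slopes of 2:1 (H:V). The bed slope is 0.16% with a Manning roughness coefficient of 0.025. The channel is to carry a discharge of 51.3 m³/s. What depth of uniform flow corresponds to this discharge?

y_n = 3 m

Manning's equation rearranged: A R^(2/3) = nQ / (1·√S) = 0.025 × 51.3 / (√0.0016) = 32.06.
At y = 3.44 m: A R^(2/3) = 44.28 — too large.
At y = 2.31 m: A R^(2/3) = 17.55 — too small.
At y = 3 m: A R^(2/3) = 32.08 — matches.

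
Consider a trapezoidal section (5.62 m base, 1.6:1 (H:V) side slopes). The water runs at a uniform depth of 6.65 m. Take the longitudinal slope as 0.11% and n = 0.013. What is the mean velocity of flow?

With bottom width b = 5.62 m and side slope z = 1.6: A = (b + zy)y = (5.62 + 1.6×6.65)×6.65 = 108.1 m²; P = b + 2y√(1+z²) = 5.62 + 2×6.65×1.887 = 30.71 m.
Hydraulic radius R = A/P = 108.1/30.71 = 3.52 m.
From Manning's equation, V = (1/n) R^(2/3) S^(1/2) = (1/0.013) × 3.52^(2/3) × 0.0011^(1/2) = 5.9 m/s.

V = 5.9 m/s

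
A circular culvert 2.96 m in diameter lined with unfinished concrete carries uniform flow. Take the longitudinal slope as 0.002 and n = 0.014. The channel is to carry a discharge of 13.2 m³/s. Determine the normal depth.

Manning's equation rearranged: A R^(2/3) = nQ / (1·√S) = 0.014 × 13.2 / (√0.002) = 4.132.
Try y = 2.27 m: A R^(2/3) = 5.265 — over.
Try y = 1.88 m: A R^(2/3) = 4.119 — ≈ 4.132.

y_n = 1.88 m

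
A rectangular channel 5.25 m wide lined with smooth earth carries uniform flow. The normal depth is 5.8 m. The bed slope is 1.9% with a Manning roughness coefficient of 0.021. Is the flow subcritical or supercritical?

supercritical

Flow area A = b·y = 5.25 × 5.8 = 30.45 m². Wetted perimeter P = b + 2y = 5.25 + 2×5.8 = 16.85 m.
Hydraulic radius R = A/P = 30.45/16.85 = 1.807 m.
V = (1/n) R^(2/3) √S = (1/0.021) × 1.807^(2/3) × √0.019 = 9.738 m/s. Hydraulic depth D_h = A/T = 30.45/5.25 = 5.8 m.
Froude number Fr = V/√(g·D_h) = 9.738/√(9.81×5.8) = 1.29, which is greater than 1, so the flow is supercritical.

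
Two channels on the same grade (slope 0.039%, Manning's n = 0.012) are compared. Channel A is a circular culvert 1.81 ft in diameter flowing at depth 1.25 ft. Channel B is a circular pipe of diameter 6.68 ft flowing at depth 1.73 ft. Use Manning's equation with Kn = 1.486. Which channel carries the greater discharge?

channel B

Channel A: For a circular section of diameter D = 1.81 ft at depth y = 1.25 ft, the central angle is θ = 2 arccos(1 − 2y/D) = 3.924 rad. Then A = (D²/8)(θ − sin θ) = 1.895 ft² and P = Dθ/2 = 3.551 ft. Hydraulic radius R = A/P = 1.895/3.551 = 0.5338 ft. Q_A = (1.486/0.012)·1.895·0.5338^(2/3)·√0.00039 = 3.05 ft³/s.
Channel B: For a circular section of diameter D = 6.68 ft at depth y = 1.73 ft, the central angle is θ = 2 arccos(1 − 2y/D) = 2.136 rad. Then A = (D²/8)(θ − sin θ) = 7.201 ft² and P = Dθ/2 = 7.133 ft. Hydraulic radius R = A/P = 7.201/7.133 = 1.009 ft. Q_B = (1.486/0.012)·7.201·1.009^(2/3)·√0.00039 = 17.72 ft³/s.
Q_A = 3.05 ft³/s vs Q_B = 17.72 ft³/s, so channel B carries more.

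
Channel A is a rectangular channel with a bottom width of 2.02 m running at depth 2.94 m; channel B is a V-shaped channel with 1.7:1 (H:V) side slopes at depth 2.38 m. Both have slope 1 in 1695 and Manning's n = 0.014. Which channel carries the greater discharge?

channel B

Channel A: Flow area A = b·y = 2.02 × 2.94 = 5.939 m². Wetted perimeter P = b + 2y = 2.02 + 2×2.94 = 7.9 m. Hydraulic radius R = A/P = 5.939/7.9 = 0.7517 m. Q_A = (1/0.014)·5.939·0.7517^(2/3)·√0.00059 = 8.519 m³/s.
Channel B: For a triangular section with side slope z = 1.7: A = zy² = 1.7×2.38² = 9.629 m²; P = 2y√(1+z²) = 2×2.38×1.972 = 9.388 m. Hydraulic radius R = A/P = 9.629/9.388 = 1.026 m. Q_B = (1/0.014)·9.629·1.026^(2/3)·√0.00059 = 16.99 m³/s.
Q_A = 8.519 m³/s vs Q_B = 16.99 m³/s, so channel B carries more.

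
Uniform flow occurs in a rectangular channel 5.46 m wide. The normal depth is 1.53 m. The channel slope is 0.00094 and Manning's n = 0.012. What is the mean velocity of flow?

Flow area A = b·y = 5.46 × 1.53 = 8.354 m². Wetted perimeter P = b + 2y = 5.46 + 2×1.53 = 8.52 m.
Hydraulic radius R = A/P = 8.354/8.52 = 0.9805 m.
From Manning's equation, V = (1/n) R^(2/3) S^(1/2) = (1/0.012) × 0.9805^(2/3) × 0.00094^(1/2) = 2.52 m/s.

V = 2.52 m/s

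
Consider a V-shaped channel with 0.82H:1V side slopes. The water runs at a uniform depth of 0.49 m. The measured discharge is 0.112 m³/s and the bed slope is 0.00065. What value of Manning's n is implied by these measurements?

For a triangular section with side slope z = 0.82: A = zy² = 0.82×0.49² = 0.1969 m²; P = 2y√(1+z²) = 2×0.49×1.293 = 1.267 m.
Hydraulic radius R = A/P = 0.1969/1.267 = 0.1553 m.
Rearranging Manning's equation: n = (1/Q) A R^(2/3) S^(1/2) = (1/0.112) × 0.1969 × 0.1553^(2/3) × √0.00065 = 0.013.

n = 0.013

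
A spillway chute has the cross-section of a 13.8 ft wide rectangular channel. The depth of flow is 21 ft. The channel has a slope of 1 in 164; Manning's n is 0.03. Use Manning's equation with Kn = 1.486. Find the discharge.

Flow area A = b·y = 13.8 × 21 = 289.8 ft². Wetted perimeter P = b + 2y = 13.8 + 2×21 = 55.8 ft.
Hydraulic radius R = A/P = 289.8/55.8 = 5.194 ft.
Manning's equation: Q = (1.486/n) A R^(2/3) S^(1/2) = (1.486/0.03) × 289.8 × 5.194^(2/3) × 0.006098^(1/2) = 3360 ft³/s.

Q = 3360 ft³/s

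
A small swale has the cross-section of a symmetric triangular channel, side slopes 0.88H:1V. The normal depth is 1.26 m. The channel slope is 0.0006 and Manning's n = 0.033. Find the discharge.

Q = 0.578 m³/s

For a triangular section with side slope z = 0.88: A = zy² = 0.88×1.26² = 1.397 m²; P = 2y√(1+z²) = 2×1.26×1.332 = 3.357 m.
Hydraulic radius R = A/P = 1.397/3.357 = 0.4162 m.
Manning's equation: Q = (1/n) A R^(2/3) S^(1/2) = (1/0.033) × 1.397 × 0.4162^(2/3) × 0.0006^(1/2) = 0.578 m³/s.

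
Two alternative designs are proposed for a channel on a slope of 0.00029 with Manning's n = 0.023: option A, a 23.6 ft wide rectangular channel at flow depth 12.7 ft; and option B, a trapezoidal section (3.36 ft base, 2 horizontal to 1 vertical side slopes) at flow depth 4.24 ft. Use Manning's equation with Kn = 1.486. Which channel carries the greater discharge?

Channel A: Flow area A = b·y = 23.6 × 12.7 = 299.7 ft². Wetted perimeter P = b + 2y = 23.6 + 2×12.7 = 49 ft. Hydraulic radius R = A/P = 299.7/49 = 6.117 ft. Q_A = (1.486/0.023)·299.7·6.117^(2/3)·√0.00029 = 1103 ft³/s.
Channel B: With bottom width b = 3.36 ft and side slope z = 2: A = (b + zy)y = (3.36 + 2×4.24)×4.24 = 50.2 ft²; P = b + 2y√(1+z²) = 3.36 + 2×4.24×2.236 = 22.32 ft. Hydraulic radius R = A/P = 50.2/22.32 = 2.249 ft. Q_B = (1.486/0.023)·50.2·2.249^(2/3)·√0.00029 = 94.81 ft³/s.
Q_A = 1103 ft³/s vs Q_B = 94.81 ft³/s, so channel A carries more.

channel A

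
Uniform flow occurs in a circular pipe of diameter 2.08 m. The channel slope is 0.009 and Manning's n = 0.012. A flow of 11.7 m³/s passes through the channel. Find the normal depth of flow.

y_n = 1.25 m

Manning's equation rearranged: A R^(2/3) = nQ / (1·√S) = 0.012 × 11.7 / (√0.009) = 1.48.
Trying y = 1.4 m: A R^(2/3) = 1.745 — high.
Trying y = 0.91 m: A R^(2/3) = 0.8706 — low.
Trying y = 1.25 m: A R^(2/3) = 1.48 — close enough.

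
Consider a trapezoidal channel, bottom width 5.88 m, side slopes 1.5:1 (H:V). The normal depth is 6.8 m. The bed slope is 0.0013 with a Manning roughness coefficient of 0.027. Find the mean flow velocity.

V = 3.14 m/s

With bottom width b = 5.88 m and side slope z = 1.5: A = (b + zy)y = (5.88 + 1.5×6.8)×6.8 = 109.3 m²; P = b + 2y√(1+z²) = 5.88 + 2×6.8×1.803 = 30.4 m.
Hydraulic radius R = A/P = 109.3/30.4 = 3.597 m.
From Manning's equation, V = (1/n) R^(2/3) S^(1/2) = (1/0.027) × 3.597^(2/3) × 0.0013^(1/2) = 3.14 m/s.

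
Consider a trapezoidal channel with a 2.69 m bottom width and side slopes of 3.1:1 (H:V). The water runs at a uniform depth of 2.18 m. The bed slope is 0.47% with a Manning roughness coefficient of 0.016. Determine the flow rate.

Q = 101 m³/s

With bottom width b = 2.69 m and side slope z = 3.1: A = (b + zy)y = (2.69 + 3.1×2.18)×2.18 = 20.6 m²; P = b + 2y√(1+z²) = 2.69 + 2×2.18×3.257 = 16.89 m.
Hydraulic radius R = A/P = 20.6/16.89 = 1.219 m.
Manning's equation: Q = (1/n) A R^(2/3) S^(1/2) = (1/0.016) × 20.6 × 1.219^(2/3) × 0.0047^(1/2) = 101 m³/s.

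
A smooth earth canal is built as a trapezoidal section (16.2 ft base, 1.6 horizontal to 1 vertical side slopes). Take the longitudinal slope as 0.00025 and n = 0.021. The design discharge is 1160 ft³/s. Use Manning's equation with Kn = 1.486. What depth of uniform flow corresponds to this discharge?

y_n = 9.89 ft

Manning's equation rearranged: A R^(2/3) = nQ / (1.486·√S) = 0.021 × 1160 / (1.486 × √0.00025) = 1037.
Try y = 7.16 ft: A R^(2/3) = 546.2 — low.
Try y = 11.4 ft: A R^(2/3) = 1386 — high.
Try y = 9.89 ft: A R^(2/3) = 1036 — close enough.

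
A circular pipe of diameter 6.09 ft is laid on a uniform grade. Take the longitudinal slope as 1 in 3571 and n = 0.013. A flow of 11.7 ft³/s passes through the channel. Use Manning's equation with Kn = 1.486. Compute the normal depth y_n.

y_n = 1.64 ft

Manning's equation rearranged: A R^(2/3) = nQ / (1.486·√S) = 0.013 × 11.7 / (1.486 × √0.00028) = 6.117.
At y = 2.04 ft: A R^(2/3) = 9.329 — over.
At y = 1.4 ft: A R^(2/3) = 4.468 — short.
At y = 1.64 ft: A R^(2/3) = 6.115 — ≈ 6.117.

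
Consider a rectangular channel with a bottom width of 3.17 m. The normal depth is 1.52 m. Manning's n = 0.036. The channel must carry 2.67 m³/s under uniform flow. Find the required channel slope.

S = 0.000558

Flow area A = b·y = 3.17 × 1.52 = 4.818 m². Wetted perimeter P = b + 2y = 3.17 + 2×1.52 = 6.21 m.
Hydraulic radius R = A/P = 4.818/6.21 = 0.7759 m.
From Manning's equation, S = [nQ / (1 A R^(2/3))]² = [0.036 × 2.67 / (1 × 4.818 × 0.7759^(2/3))]² = 0.000558.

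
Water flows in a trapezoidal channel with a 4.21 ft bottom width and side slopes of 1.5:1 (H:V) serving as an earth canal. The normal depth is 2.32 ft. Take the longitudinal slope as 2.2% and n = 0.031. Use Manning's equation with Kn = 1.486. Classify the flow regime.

With bottom width b = 4.21 ft and side slope z = 1.5: A = (b + zy)y = (4.21 + 1.5×2.32)×2.32 = 17.84 ft²; P = b + 2y√(1+z²) = 4.21 + 2×2.32×1.803 = 12.57 ft.
Hydraulic radius R = A/P = 17.84/12.57 = 1.419 ft.
V = (1.486/n) R^(2/3) √S = (1.486/0.031) × 1.419^(2/3) × √0.022 = 8.977 ft/s. Hydraulic depth D_h = A/T = 17.84/11.17 = 1.597 ft.
Froude number Fr = V/√(g·D_h) = 8.977/√(32.2×1.597) = 1.25, which is greater than 1, so the flow is supercritical.

supercritical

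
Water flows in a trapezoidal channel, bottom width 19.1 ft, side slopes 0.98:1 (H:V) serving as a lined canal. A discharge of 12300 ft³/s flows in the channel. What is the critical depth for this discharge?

y_c = 17.4 ft

At critical depth, Q² T / (g A³) = 1, i.e. A³/T = Q²/g = 12300²/32.2 = 4698000.
At y = 12.4 ft: A³/T = 1341000 — too small.
At y = 17.4 ft: A³/T = 4678000 — close enough.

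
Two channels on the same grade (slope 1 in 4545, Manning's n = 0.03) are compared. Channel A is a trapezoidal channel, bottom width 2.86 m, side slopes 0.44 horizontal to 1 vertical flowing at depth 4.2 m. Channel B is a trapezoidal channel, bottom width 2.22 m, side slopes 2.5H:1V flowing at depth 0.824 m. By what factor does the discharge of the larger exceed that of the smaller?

11.9

Channel A: With bottom width b = 2.86 m and side slope z = 0.44: A = (b + zy)y = (2.86 + 0.44×4.2)×4.2 = 19.77 m²; P = b + 2y√(1+z²) = 2.86 + 2×4.2×1.093 = 12.04 m. Hydraulic radius R = A/P = 19.77/12.04 = 1.643 m. Q_A = (1/0.03)·19.77·1.643^(2/3)·√0.00022 = 13.61 m³/s.
Channel B: With bottom width b = 2.22 m and side slope z = 2.5: A = (b + zy)y = (2.22 + 2.5×0.824)×0.824 = 3.527 m²; P = b + 2y√(1+z²) = 2.22 + 2×0.824×2.693 = 6.657 m. Hydraulic radius R = A/P = 3.527/6.657 = 0.5297 m. Q_B = (1/0.03)·3.527·0.5297^(2/3)·√0.00022 = 1.142 m³/s.
The larger discharge is 13.61 m³/s and the smaller is 1.142 m³/s; the ratio is 11.9.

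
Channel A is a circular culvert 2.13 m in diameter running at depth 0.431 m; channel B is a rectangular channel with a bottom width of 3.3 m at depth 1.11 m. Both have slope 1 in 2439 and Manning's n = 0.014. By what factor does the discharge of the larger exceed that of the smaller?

Channel A: For a circular section of diameter D = 2.13 m at depth y = 0.431 m, the central angle is θ = 2 arccos(1 − 2y/D) = 1.866 rad. Then A = (D²/8)(θ − sin θ) = 0.5159 m² and P = Dθ/2 = 1.988 m. Hydraulic radius R = A/P = 0.5159/1.988 = 0.2595 m. Q_A = (1/0.014)·0.5159·0.2595^(2/3)·√0.00041 = 0.3036 m³/s.
Channel B: Flow area A = b·y = 3.3 × 1.11 = 3.663 m². Wetted perimeter P = b + 2y = 3.3 + 2×1.11 = 5.52 m. Hydraulic radius R = A/P = 3.663/5.52 = 0.6636 m. Q_B = (1/0.014)·3.663·0.6636^(2/3)·√0.00041 = 4.031 m³/s.
The larger discharge is 4.031 m³/s and the smaller is 0.3036 m³/s; the ratio is 13.3.

13.3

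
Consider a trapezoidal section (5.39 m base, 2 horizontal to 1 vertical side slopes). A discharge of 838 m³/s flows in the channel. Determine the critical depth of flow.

At critical depth, Q² T / (g A³) = 1, i.e. A³/T = Q²/g = 838²/9.81 = 71580.
Trying y = 5.53 m: A³/T = 27360 — low.
Trying y = 6.93 m: A³/T = 71700 — matches.

y_c = 6.93 m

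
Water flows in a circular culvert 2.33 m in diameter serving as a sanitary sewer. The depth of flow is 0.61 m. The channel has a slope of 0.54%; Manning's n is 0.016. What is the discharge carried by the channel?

For a circular section of diameter D = 2.33 m at depth y = 0.61 m, the central angle is θ = 2 arccos(1 − 2y/D) = 2.148 rad. Then A = (D²/8)(θ − sin θ) = 0.8895 m² and P = Dθ/2 = 2.503 m.
Hydraulic radius R = A/P = 0.8895/2.503 = 0.3554 m.
Manning's equation: Q = (1/n) A R^(2/3) S^(1/2) = (1/0.016) × 0.8895 × 0.3554^(2/3) × 0.0054^(1/2) = 2.05 m³/s.

Q = 2.05 m³/s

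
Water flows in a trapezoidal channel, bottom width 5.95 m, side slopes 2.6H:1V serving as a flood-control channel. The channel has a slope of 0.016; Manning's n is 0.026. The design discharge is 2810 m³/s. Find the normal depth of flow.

Manning's equation rearranged: A R^(2/3) = nQ / (1·√S) = 0.026 × 2810 / (√0.016) = 577.6.
Trying y = 7.15 m: A R^(2/3) = 429.7 — short.
Trying y = 10.4 m: A R^(2/3) = 1052 — over.
Trying y = 8.1 m: A R^(2/3) = 577 — matches.

y_n = 8.1 m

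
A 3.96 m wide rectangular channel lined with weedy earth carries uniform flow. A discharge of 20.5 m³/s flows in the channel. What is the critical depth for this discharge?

For a rectangular channel, critical depth y_c = (q²/g)^(1/3) where q = Q/b = 20.5/3.96 = 5.177 m²/s.
So y_c = (5.177²/9.81)^(1/3) = 1.4 m.

y_c = 1.4 m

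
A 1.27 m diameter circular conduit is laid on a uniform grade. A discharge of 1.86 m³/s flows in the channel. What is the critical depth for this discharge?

At critical depth, Q² T / (g A³) = 1, i.e. A³/T = Q²/g = 1.86²/9.81 = 0.3527.
Trying y = 0.531 m: A³/T = 0.1009 — low.
Trying y = 0.737 m: A³/T = 0.3535 — close enough.

y_c = 0.737 m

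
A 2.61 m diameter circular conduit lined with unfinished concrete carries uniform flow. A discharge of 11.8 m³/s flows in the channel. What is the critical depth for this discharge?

y_c = 1.55 m

At critical depth, Q² T / (g A³) = 1, i.e. A³/T = Q²/g = 11.8²/9.81 = 14.19.
Trying y = 1.32 m: A³/T = 7.662 — low.
Trying y = 1.79 m: A³/T = 24.69 — high.
Trying y = 1.55 m: A³/T = 14.16 — close enough.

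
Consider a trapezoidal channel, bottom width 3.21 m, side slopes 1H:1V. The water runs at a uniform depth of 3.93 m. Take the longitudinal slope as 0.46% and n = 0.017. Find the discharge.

With bottom width b = 3.21 m and side slope z = 1: A = (b + zy)y = (3.21 + 1×3.93)×3.93 = 28.06 m²; P = b + 2y√(1+z²) = 3.21 + 2×3.93×1.414 = 14.33 m.
Hydraulic radius R = A/P = 28.06/14.33 = 1.959 m.
Manning's equation: Q = (1/n) A R^(2/3) S^(1/2) = (1/0.017) × 28.06 × 1.959^(2/3) × 0.0046^(1/2) = 175 m³/s.

Q = 175 m³/s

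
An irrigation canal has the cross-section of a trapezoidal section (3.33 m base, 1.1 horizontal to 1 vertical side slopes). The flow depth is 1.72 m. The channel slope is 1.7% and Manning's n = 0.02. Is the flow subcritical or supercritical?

With bottom width b = 3.33 m and side slope z = 1.1: A = (b + zy)y = (3.33 + 1.1×1.72)×1.72 = 8.982 m²; P = b + 2y√(1+z²) = 3.33 + 2×1.72×1.487 = 8.444 m.
Hydraulic radius R = A/P = 8.982/8.444 = 1.064 m.
V = (1/n) R^(2/3) √S = (1/0.02) × 1.064^(2/3) × √0.017 = 6.793 m/s. Hydraulic depth D_h = A/T = 8.982/7.114 = 1.263 m.
Froude number Fr = V/√(g·D_h) = 6.793/√(9.81×1.263) = 1.93, which is greater than 1, so the flow is supercritical.

supercritical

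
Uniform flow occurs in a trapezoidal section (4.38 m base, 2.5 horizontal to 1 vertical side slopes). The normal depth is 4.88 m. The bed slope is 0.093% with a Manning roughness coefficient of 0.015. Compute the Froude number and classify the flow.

With bottom width b = 4.38 m and side slope z = 2.5: A = (b + zy)y = (4.38 + 2.5×4.88)×4.88 = 80.91 m²; P = b + 2y√(1+z²) = 4.38 + 2×4.88×2.693 = 30.66 m.
Hydraulic radius R = A/P = 80.91/30.66 = 2.639 m.
V = (1/n) R^(2/3) √S = (1/0.015) × 2.639^(2/3) × √0.00093 = 3.882 m/s. Hydraulic depth D_h = A/T = 80.91/28.78 = 2.811 m.
Froude number Fr = V/√(g·D_h) = 3.882/√(9.81×2.811) = 0.739, which is less than 1, so the flow is subcritical.

subcritical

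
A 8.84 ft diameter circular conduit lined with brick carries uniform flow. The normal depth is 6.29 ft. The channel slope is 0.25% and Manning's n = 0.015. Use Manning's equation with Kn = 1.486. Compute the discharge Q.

Q = 441 ft³/s

For a circular section of diameter D = 8.84 ft at depth y = 6.29 ft, the central angle is θ = 2 arccos(1 − 2y/D) = 4.015 rad. Then A = (D²/8)(θ − sin θ) = 46.71 ft² and P = Dθ/2 = 17.75 ft.
Hydraulic radius R = A/P = 46.71/17.75 = 2.632 ft.
Manning's equation: Q = (1.486/n) A R^(2/3) S^(1/2) = (1.486/0.015) × 46.71 × 2.632^(2/3) × 0.0025^(1/2) = 441 ft³/s.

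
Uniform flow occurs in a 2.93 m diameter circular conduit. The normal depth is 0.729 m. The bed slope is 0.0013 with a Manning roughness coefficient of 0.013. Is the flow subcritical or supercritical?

For a circular section of diameter D = 2.93 m at depth y = 0.729 m, the central angle is θ = 2 arccos(1 − 2y/D) = 2.089 rad. Then A = (D²/8)(θ − sin θ) = 1.309 m² and P = Dθ/2 = 3.06 m.
Hydraulic radius R = A/P = 1.309/3.06 = 0.4278 m.
V = (1/n) R^(2/3) √S = (1/0.013) × 0.4278^(2/3) × √0.0013 = 1.575 m/s. Hydraulic depth D_h = A/T = 1.309/2.533 = 0.5168 m.
Froude number Fr = V/√(g·D_h) = 1.575/√(9.81×0.5168) = 0.699, which is less than 1, so the flow is subcritical.

subcritical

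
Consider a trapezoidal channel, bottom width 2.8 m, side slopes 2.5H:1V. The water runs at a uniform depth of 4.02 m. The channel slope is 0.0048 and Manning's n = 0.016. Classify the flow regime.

With bottom width b = 2.8 m and side slope z = 2.5: A = (b + zy)y = (2.8 + 2.5×4.02)×4.02 = 51.66 m²; P = b + 2y√(1+z²) = 2.8 + 2×4.02×2.693 = 24.45 m.
Hydraulic radius R = A/P = 51.66/24.45 = 2.113 m.
V = (1/n) R^(2/3) √S = (1/0.016) × 2.113^(2/3) × √0.0048 = 7.13 m/s. Hydraulic depth D_h = A/T = 51.66/22.9 = 2.256 m.
Froude number Fr = V/√(g·D_h) = 7.13/√(9.81×2.256) = 1.52, which is greater than 1, so the flow is supercritical.

supercritical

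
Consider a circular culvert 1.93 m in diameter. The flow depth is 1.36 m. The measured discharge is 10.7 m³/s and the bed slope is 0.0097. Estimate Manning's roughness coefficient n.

For a circular section of diameter D = 1.93 m at depth y = 1.36 m, the central angle is θ = 2 arccos(1 − 2y/D) = 3.985 rad. Then A = (D²/8)(θ − sin θ) = 2.203 m² and P = Dθ/2 = 3.846 m.
Hydraulic radius R = A/P = 2.203/3.846 = 0.5729 m.
Rearranging Manning's equation: n = (1/Q) A R^(2/3) S^(1/2) = (1/10.7) × 2.203 × 0.5729^(2/3) × √0.0097 = 0.014.

n = 0.014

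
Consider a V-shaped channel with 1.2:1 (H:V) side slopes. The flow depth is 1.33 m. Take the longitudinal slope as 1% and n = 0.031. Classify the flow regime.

subcritical

For a triangular section with side slope z = 1.2: A = zy² = 1.2×1.33² = 2.123 m²; P = 2y√(1+z²) = 2×1.33×1.562 = 4.155 m.
Hydraulic radius R = A/P = 2.123/4.155 = 0.5109 m.
V = (1/n) R^(2/3) √S = (1/0.031) × 0.5109^(2/3) × √0.01 = 2.061 m/s. Hydraulic depth D_h = A/T = 2.123/3.192 = 0.665 m.
Froude number Fr = V/√(g·D_h) = 2.061/√(9.81×0.665) = 0.807, which is less than 1, so the flow is subcritical.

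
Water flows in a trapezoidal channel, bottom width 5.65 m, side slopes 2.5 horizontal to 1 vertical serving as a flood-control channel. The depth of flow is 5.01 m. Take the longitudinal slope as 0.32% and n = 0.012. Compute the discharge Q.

Q = 851 m³/s

With bottom width b = 5.65 m and side slope z = 2.5: A = (b + zy)y = (5.65 + 2.5×5.01)×5.01 = 91.06 m²; P = b + 2y√(1+z²) = 5.65 + 2×5.01×2.693 = 32.63 m.
Hydraulic radius R = A/P = 91.06/32.63 = 2.791 m.
Manning's equation: Q = (1/n) A R^(2/3) S^(1/2) = (1/0.012) × 91.06 × 2.791^(2/3) × 0.0032^(1/2) = 851 m³/s.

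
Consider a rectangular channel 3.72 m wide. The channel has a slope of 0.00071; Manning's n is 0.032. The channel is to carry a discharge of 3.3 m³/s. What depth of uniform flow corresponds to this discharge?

Manning's equation rearranged: A R^(2/3) = nQ / (1·√S) = 0.032 × 3.3 / (√0.00071) = 3.963.
At y = 0.914 m: A R^(2/3) = 2.453 — low.
At y = 1.28 m: A R^(2/3) = 3.959 — close enough.

y_n = 1.28 m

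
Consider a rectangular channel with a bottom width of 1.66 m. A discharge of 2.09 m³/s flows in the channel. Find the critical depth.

For a rectangular channel, critical depth y_c = (q²/g)^(1/3) where q = Q/b = 2.09/1.66 = 1.259 m²/s.
So y_c = (1.259²/9.81)^(1/3) = 0.545 m.

y_c = 0.545 m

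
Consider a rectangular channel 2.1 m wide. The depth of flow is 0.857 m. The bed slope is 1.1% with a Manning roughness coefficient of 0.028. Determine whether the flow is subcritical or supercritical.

subcritical

Flow area A = b·y = 2.1 × 0.857 = 1.8 m². Wetted perimeter P = b + 2y = 2.1 + 2×0.857 = 3.814 m.
Hydraulic radius R = A/P = 1.8/3.814 = 0.4719 m.
V = (1/n) R^(2/3) √S = (1/0.028) × 0.4719^(2/3) × √0.011 = 2.27 m/s. Hydraulic depth D_h = A/T = 1.8/2.1 = 0.857 m.
Froude number Fr = V/√(g·D_h) = 2.27/√(9.81×0.857) = 0.783, which is less than 1, so the flow is subcritical.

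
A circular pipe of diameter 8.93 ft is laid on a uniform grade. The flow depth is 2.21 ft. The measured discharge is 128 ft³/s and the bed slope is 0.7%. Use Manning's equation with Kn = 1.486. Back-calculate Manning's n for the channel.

n = 0.014

For a circular section of diameter D = 8.93 ft at depth y = 2.21 ft, the central angle is θ = 2 arccos(1 − 2y/D) = 2.083 rad. Then A = (D²/8)(θ − sin θ) = 12.07 ft² and P = Dθ/2 = 9.299 ft.
Hydraulic radius R = A/P = 12.07/9.299 = 1.298 ft.
Rearranging Manning's equation: n = (1.486/Q) A R^(2/3) S^(1/2) = (1.486/128) × 12.07 × 1.298^(2/3) × √0.007 = 0.014.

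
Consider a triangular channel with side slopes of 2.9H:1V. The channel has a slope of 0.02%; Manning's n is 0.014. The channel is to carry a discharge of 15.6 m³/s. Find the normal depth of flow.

Manning's equation rearranged: A R^(2/3) = nQ / (1·√S) = 0.014 × 15.6 / (√0.0002) = 15.44.
Trying y = 2.64 m: A R^(2/3) = 23.43 — high.
Trying y = 1.77 m: A R^(2/3) = 8.067 — low.
Trying y = 2.26 m: A R^(2/3) = 15.48 — close enough.

y_n = 2.26 m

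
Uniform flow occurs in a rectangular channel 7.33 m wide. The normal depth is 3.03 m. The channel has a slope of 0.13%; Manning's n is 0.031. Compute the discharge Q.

Flow area A = b·y = 7.33 × 3.03 = 22.21 m². Wetted perimeter P = b + 2y = 7.33 + 2×3.03 = 13.39 m.
Hydraulic radius R = A/P = 22.21/13.39 = 1.659 m.
Manning's equation: Q = (1/n) A R^(2/3) S^(1/2) = (1/0.031) × 22.21 × 1.659^(2/3) × 0.0013^(1/2) = 36.2 m³/s.

Q = 36.2 m³/s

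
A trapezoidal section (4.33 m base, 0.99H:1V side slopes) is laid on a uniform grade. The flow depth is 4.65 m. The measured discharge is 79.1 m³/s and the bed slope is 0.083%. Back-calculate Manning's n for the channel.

n = 0.027

With bottom width b = 4.33 m and side slope z = 0.99: A = (b + zy)y = (4.33 + 0.99×4.65)×4.65 = 41.54 m²; P = b + 2y√(1+z²) = 4.33 + 2×4.65×1.407 = 17.42 m.
Hydraulic radius R = A/P = 41.54/17.42 = 2.385 m.
Rearranging Manning's equation: n = (1/Q) A R^(2/3) S^(1/2) = (1/79.1) × 41.54 × 2.385^(2/3) × √0.00083 = 0.027.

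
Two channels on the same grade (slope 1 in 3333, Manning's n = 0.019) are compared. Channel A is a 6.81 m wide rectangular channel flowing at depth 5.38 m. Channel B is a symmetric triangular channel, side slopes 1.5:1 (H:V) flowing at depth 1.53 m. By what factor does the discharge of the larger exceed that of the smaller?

Channel A: Flow area A = b·y = 6.81 × 5.38 = 36.64 m². Wetted perimeter P = b + 2y = 6.81 + 2×5.38 = 17.57 m. Hydraulic radius R = A/P = 36.64/17.57 = 2.085 m. Q_A = (1/0.019)·36.64·2.085^(2/3)·√0.0003 = 54.52 m³/s.
Channel B: For a triangular section with side slope z = 1.5: A = zy² = 1.5×1.53² = 3.511 m²; P = 2y√(1+z²) = 2×1.53×1.803 = 5.516 m. Hydraulic radius R = A/P = 3.511/5.516 = 0.6365 m. Q_B = (1/0.019)·3.511·0.6365^(2/3)·√0.0003 = 2.369 m³/s.
The larger discharge is 54.52 m³/s and the smaller is 2.369 m³/s; the ratio is 23.

23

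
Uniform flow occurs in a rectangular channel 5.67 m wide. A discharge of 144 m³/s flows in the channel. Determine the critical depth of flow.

For a rectangular channel, critical depth y_c = (q²/g)^(1/3) where q = Q/b = 144/5.67 = 25.4 m²/s.
So y_c = (25.4²/9.81)^(1/3) = 4.04 m.

y_c = 4.04 m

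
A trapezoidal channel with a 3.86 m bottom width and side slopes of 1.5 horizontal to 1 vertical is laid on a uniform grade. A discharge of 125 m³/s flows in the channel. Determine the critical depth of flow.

At critical depth, Q² T / (g A³) = 1, i.e. A³/T = Q²/g = 125²/9.81 = 1593.
At y = 3.61 m: A³/T = 2555 — over.
At y = 2.74 m: A³/T = 862.1 — short.
At y = 3.21 m: A³/T = 1601 — matches.

y_c = 3.21 m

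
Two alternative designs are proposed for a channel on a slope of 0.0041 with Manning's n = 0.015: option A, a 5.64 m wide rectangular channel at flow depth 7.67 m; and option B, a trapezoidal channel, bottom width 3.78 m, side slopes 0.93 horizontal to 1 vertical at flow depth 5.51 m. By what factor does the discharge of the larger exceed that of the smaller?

Channel A: Flow area A = b·y = 5.64 × 7.67 = 43.26 m². Wetted perimeter P = b + 2y = 5.64 + 2×7.67 = 20.98 m. Hydraulic radius R = A/P = 43.26/20.98 = 2.062 m. Q_A = (1/0.015)·43.26·2.062^(2/3)·√0.0041 = 299.1 m³/s.
Channel B: With bottom width b = 3.78 m and side slope z = 0.93: A = (b + zy)y = (3.78 + 0.93×5.51)×5.51 = 49.06 m²; P = b + 2y√(1+z²) = 3.78 + 2×5.51×1.366 = 18.83 m. Hydraulic radius R = A/P = 49.06/18.83 = 2.606 m. Q_B = (1/0.015)·49.06·2.606^(2/3)·√0.0041 = 396.6 m³/s.
The larger discharge is 396.6 m³/s and the smaller is 299.1 m³/s; the ratio is 1.33.

1.33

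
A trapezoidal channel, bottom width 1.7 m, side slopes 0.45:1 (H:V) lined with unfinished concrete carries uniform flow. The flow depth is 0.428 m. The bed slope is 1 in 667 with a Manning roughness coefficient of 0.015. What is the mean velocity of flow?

V = 1.17 m/s

With bottom width b = 1.7 m and side slope z = 0.45: A = (b + zy)y = (1.7 + 0.45×0.428)×0.428 = 0.81 m²; P = b + 2y√(1+z²) = 1.7 + 2×0.428×1.097 = 2.639 m.
Hydraulic radius R = A/P = 0.81/2.639 = 0.307 m.
From Manning's equation, V = (1/n) R^(2/3) S^(1/2) = (1/0.015) × 0.307^(2/3) × 0.001499^(1/2) = 1.17 m/s.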